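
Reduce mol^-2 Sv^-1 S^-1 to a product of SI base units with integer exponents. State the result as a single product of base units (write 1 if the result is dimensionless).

Sv = J/kg (equivalent dose = energy per mass),
    = m²·s⁻².
So Sv⁻¹ = m⁻²·s².
S = 1/Ω (conductance is reciprocal resistance),
    = kg⁻¹·m⁻²·s³·A².
So S⁻¹ = kg·m²·s⁻³·A⁻².
Combining: mol⁻²·Sv⁻¹·S⁻¹ = mol⁻² · (m⁻²·s²) · (kg·m²·s⁻³·A⁻²) = kg·s⁻¹·A⁻²·mol⁻².

kg·s⁻¹·A⁻²·mol⁻²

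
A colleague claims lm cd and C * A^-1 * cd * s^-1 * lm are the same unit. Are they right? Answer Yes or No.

Left side:
  lm = cd·sr = cd (luminous flux; sr is dimensionless).
  Combining: lm·cd = cd · cd = cd².
Right side:
  C = A·s = s·A (charge = current × time).
  lm = cd·sr = cd (luminous flux; sr is dimensionless).
  Combining: C·A⁻¹·cd·s⁻¹·lm = (s·A) · A⁻¹ · cd · s⁻¹ · cd = cd².
Both reduce to cd².

Yes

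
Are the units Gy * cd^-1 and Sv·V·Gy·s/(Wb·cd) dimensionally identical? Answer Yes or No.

Left side:
  Gy = m²·s⁻².
  Combining: Gy·cd⁻¹ = (m²·s⁻²) · cd⁻¹ = m²·s⁻²·cd⁻¹.
Right side:
  Sv = m²·s⁻².
  V = kg·m²·s⁻³·A⁻¹.
  Wb = kg·m²·s⁻²·A⁻¹.
  So Wb⁻¹ = kg⁻¹·m⁻²·s²·A.
  Gy = m²·s⁻².
  Combining: Sv·V·Wb⁻¹·cd⁻¹·Gy·s = (m²·s⁻²) · (kg·m²·s⁻³·A⁻¹) · (kg⁻¹·m⁻²·s²·A) · cd⁻¹ · (m²·s⁻²) · s = m⁴·s⁻⁴·cd⁻¹.
Left is m²·s⁻²·cd⁻¹; right is m⁴·s⁻⁴·cd⁻¹ — different.

No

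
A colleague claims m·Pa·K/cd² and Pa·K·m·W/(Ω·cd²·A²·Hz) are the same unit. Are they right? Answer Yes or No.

Left side:
  Pa = N/m² (pressure = force per area),
      = kg·m⁻¹·s⁻².
  Combining: m·cd⁻²·Pa·K = m · cd⁻² · (kg·m⁻¹·s⁻²) · K = kg·s⁻²·K·cd⁻².
Right side:
  Pa = N/m² (pressure = force per area),
      = kg·m⁻¹·s⁻².
  Ω = V/A (resistance = voltage per current),
      = kg·m²·s⁻³·A⁻².
  So Ω⁻¹ = kg⁻¹·m⁻²·s³·A².
  W = J/s (power = energy per time),
      = kg·m²·s⁻³.
  Hz = 1/s = s⁻¹ (frequency is cycles per second).
  So Hz⁻¹ = s.
  Combining: Pa·Ω⁻¹·cd⁻²·A⁻²·K·m·W·Hz⁻¹ = (kg·m⁻¹·s⁻²) · (kg⁻¹·m⁻²·s³·A²) · cd⁻² · A⁻² · K · m · (kg·m²·s⁻³) · s = kg·s⁻¹·K·cd⁻².
Left is kg·s⁻²·K·cd⁻²; right is kg·s⁻¹·K·cd⁻² — different.

No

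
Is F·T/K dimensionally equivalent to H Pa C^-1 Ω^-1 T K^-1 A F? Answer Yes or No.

Left side:
  F = C/V (capacitance = charge per voltage),
      = A·s/(kg·m²·s⁻³·A⁻¹) (substituting C and V),
      = kg⁻¹·m⁻²·s⁴·A².
  T = Wb/m² (flux density = flux per area),
      = kg·s⁻²·A⁻¹.
  Combining: K⁻¹·F·T = K⁻¹ · (kg⁻¹·m⁻²·s⁴·A²) · (kg·s⁻²·A⁻¹) = m⁻²·s²·A·K⁻¹.
Right side:
  H = Wb/A (inductance = flux per current),
      = kg·m²·s⁻²·A⁻².
  Pa = N/m² (pressure = force per area),
      = kg·m⁻¹·s⁻².
  C = A·s = s·A (charge = current × time).
  So C⁻¹ = s⁻¹·A⁻¹.
  Ω = V/A (resistance = voltage per current),
      = kg·m²·s⁻³·A⁻².
  So Ω⁻¹ = kg⁻¹·m⁻²·s³·A².
  T = Wb/m² (flux density = flux per area),
      = kg·s⁻²·A⁻¹.
  F = C/V (capacitance = charge per voltage),
      = A·s/(kg·m²·s⁻³·A⁻¹) (substituting C and V),
      = kg⁻¹·m⁻²·s⁴·A².
  Combining: H·Pa·C⁻¹·Ω⁻¹·T·K⁻¹·A·F = (kg·m²·s⁻²·A⁻²) · (kg·m⁻¹·s⁻²) · (s⁻¹·A⁻¹) · (kg⁻¹·m⁻²·s³·A²) · (kg·s⁻²·A⁻¹) · K⁻¹ · A · (kg⁻¹·m⁻²·s⁴·A²) = kg·m⁻³·A·K⁻¹.
Left is m⁻²·s²·A·K⁻¹; right is kg·m⁻³·A·K⁻¹ — different.

No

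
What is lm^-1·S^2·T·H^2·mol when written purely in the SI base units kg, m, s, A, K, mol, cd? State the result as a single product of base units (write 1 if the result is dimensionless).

kg·A⁻¹·mol·cd⁻¹

lm = cd.
So lm⁻¹ = cd⁻¹.
S = kg⁻¹·m⁻²·s³·A².
So S² = kg⁻²·m⁻⁴·s⁶·A⁴.
T = kg·s⁻²·A⁻¹.
H = kg·m²·s⁻²·A⁻².
So H² = kg²·m⁴·s⁻⁴·A⁻⁴.
Combining: lm⁻¹·S²·T·H²·mol = cd⁻¹ · (kg⁻²·m⁻⁴·s⁶·A⁴) · (kg·s⁻²·A⁻¹) · (kg²·m⁴·s⁻⁴·A⁻⁴) · mol = kg·A⁻¹·mol·cd⁻¹.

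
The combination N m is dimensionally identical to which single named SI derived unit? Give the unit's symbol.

N = kg·m·s⁻².
Combining: N·m = (kg·m·s⁻²) · m = kg·m²·s⁻².
kg·m²·s⁻² is the base-SI form of the joule.

J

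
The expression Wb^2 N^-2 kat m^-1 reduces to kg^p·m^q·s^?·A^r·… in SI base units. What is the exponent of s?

-1

Wb = kg·m²·s⁻²·A⁻¹.
So Wb² = kg²·m⁴·s⁻⁴·A⁻².
N = kg·m·s⁻².
So N⁻² = kg⁻²·m⁻²·s⁴.
kat = s⁻¹·mol.
Combining: Wb²·N⁻²·kat·m⁻¹ = (kg²·m⁴·s⁻⁴·A⁻²) · (kg⁻²·m⁻²·s⁴) · (s⁻¹·mol) · m⁻¹ = m·s⁻¹·A⁻²·mol.
The exponent of s is -1.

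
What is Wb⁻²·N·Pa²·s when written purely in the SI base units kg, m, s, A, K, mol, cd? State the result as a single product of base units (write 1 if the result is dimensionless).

kg·m⁻⁵·s⁻¹·A²

Wb = V·s (flux: a volt is a weber per second),
    = kg·m²·s⁻²·A⁻¹.
So Wb⁻² = kg⁻²·m⁻⁴·s⁴·A².
N = kg·m/s² = kg·m·s⁻² (force = mass × acceleration).
Pa = N/m² (pressure = force per area),
    = kg·m⁻¹·s⁻².
So Pa² = kg²·m⁻²·s⁻⁴.
Combining: Wb⁻²·N·Pa²·s = (kg⁻²·m⁻⁴·s⁴·A²) · (kg·m·s⁻²) · (kg²·m⁻²·s⁻⁴) · s = kg·m⁻⁵·s⁻¹·A².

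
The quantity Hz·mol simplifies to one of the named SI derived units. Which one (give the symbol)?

Hz = 1/s = s⁻¹ (frequency is cycles per second).
Combining: Hz·mol = s⁻¹ · mol = s⁻¹·mol.
s⁻¹·mol is the base-SI form of the katal.

kat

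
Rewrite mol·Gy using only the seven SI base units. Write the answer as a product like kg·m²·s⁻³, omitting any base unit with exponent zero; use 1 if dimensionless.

m²·s⁻²·mol

Gy = J/kg (absorbed dose = energy per mass),
    = m²·s⁻².
Combining: mol·Gy = mol · (m²·s⁻²) = m²·s⁻²·mol.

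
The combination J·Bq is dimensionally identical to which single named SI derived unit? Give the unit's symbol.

J = N·m (work = force × distance),
    = kg·m²·s⁻².
Bq = 1/s = s⁻¹ (activity is decays per second).
Combining: J·Bq = (kg·m²·s⁻²) · s⁻¹ = kg·m²·s⁻³.
kg·m²·s⁻³ is the base-SI form of the watt.

W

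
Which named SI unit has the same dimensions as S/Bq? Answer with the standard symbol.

S = 1/Ω (conductance is reciprocal resistance),
    = kg⁻¹·m⁻²·s³·A².
Bq = 1/s = s⁻¹ (activity is decays per second).
So Bq⁻¹ = s.
Combining: S·Bq⁻¹ = (kg⁻¹·m⁻²·s³·A²) · s = kg⁻¹·m⁻²·s⁴·A².
kg⁻¹·m⁻²·s⁴·A² is the base-SI form of the farad.

F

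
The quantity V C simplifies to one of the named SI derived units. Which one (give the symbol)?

V = W/A (potential = power per current),
    = kg·m²·s⁻³·A⁻¹.
C = A·s = s·A (charge = current × time).
Combining: V·C = (kg·m²·s⁻³·A⁻¹) · (s·A) = kg·m²·s⁻².
kg·m²·s⁻² is the base-SI form of the joule.

J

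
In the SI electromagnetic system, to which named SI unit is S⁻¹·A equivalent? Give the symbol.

V

S = 1/Ω (conductance is reciprocal resistance),
    = kg⁻¹·m⁻²·s³·A².
So S⁻¹ = kg·m²·s⁻³·A⁻².
Combining: S⁻¹·A = (kg·m²·s⁻³·A⁻²) · A = kg·m²·s⁻³·A⁻¹.
kg·m²·s⁻³·A⁻¹ is the base-SI form of the volt.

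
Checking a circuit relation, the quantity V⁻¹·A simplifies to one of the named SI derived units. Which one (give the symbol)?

S

V = kg·m²·s⁻³·A⁻¹.
So V⁻¹ = kg⁻¹·m⁻²·s³·A.
Combining: V⁻¹·A = (kg⁻¹·m⁻²·s³·A) · A = kg⁻¹·m⁻²·s³·A².
kg⁻¹·m⁻²·s³·A² is the base-SI form of the siemens.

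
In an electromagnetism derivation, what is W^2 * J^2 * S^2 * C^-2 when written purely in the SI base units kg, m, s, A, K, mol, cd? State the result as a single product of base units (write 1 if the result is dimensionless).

W = kg·m²·s⁻³.
So W² = kg²·m⁴·s⁻⁶.
J = kg·m²·s⁻².
So J² = kg²·m⁴·s⁻⁴.
S = kg⁻¹·m⁻²·s³·A².
So S² = kg⁻²·m⁻⁴·s⁶·A⁴.
C = s·A.
So C⁻² = s⁻²·A⁻².
Combining: W²·J²·S²·C⁻² = (kg²·m⁴·s⁻⁶) · (kg²·m⁴·s⁻⁴) · (kg⁻²·m⁻⁴·s⁶·A⁴) · (s⁻²·A⁻²) = kg²·m⁴·s⁻⁶·A².

kg²·m⁴·s⁻⁶·A²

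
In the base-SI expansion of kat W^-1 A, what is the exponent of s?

kat = mol/s = s⁻¹·mol (catalytic activity).
W = J/s (power = energy per time),
    = kg·m²·s⁻³.
So W⁻¹ = kg⁻¹·m⁻²·s³.
Combining: kat·W⁻¹·A = (s⁻¹·mol) · (kg⁻¹·m⁻²·s³) · A = kg⁻¹·m⁻²·s²·A·mol.
The exponent of s is 2.

2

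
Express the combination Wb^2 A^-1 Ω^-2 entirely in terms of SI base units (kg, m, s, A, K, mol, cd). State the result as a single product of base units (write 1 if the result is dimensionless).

s²·A

Wb = kg·m²·s⁻²·A⁻¹.
So Wb² = kg²·m⁴·s⁻⁴·A⁻².
Ω = kg·m²·s⁻³·A⁻².
So Ω⁻² = kg⁻²·m⁻⁴·s⁶·A⁴.
Combining: Wb²·A⁻¹·Ω⁻² = (kg²·m⁴·s⁻⁴·A⁻²) · A⁻¹ · (kg⁻²·m⁻⁴·s⁶·A⁴) = s²·A.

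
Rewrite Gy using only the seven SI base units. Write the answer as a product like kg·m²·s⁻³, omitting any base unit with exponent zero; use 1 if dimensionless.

Gy = J/kg (absorbed dose = energy per mass),
    = m²·s⁻².

m²·s⁻²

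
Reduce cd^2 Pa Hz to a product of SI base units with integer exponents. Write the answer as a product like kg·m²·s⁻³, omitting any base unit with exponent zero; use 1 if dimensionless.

kg·m⁻¹·s⁻³·cd²

Pa = N/m² (pressure = force per area),
    = kg·m⁻¹·s⁻².
Hz = 1/s = s⁻¹ (frequency is cycles per second).
Combining: cd²·Pa·Hz = cd² · (kg·m⁻¹·s⁻²) · s⁻¹ = kg·m⁻¹·s⁻³·cd².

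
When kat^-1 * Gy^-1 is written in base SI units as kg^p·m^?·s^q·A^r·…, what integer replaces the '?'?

-2

kat = s⁻¹·mol.
So kat⁻¹ = s·mol⁻¹.
Gy = m²·s⁻².
So Gy⁻¹ = m⁻²·s².
Combining: kat⁻¹·Gy⁻¹ = (s·mol⁻¹) · (m⁻²·s²) = m⁻²·s³·mol⁻¹.
The exponent of m is -2.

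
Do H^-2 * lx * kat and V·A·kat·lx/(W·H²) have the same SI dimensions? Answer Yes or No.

Left side:
  H = Wb/A (inductance = flux per current),
      = kg·m²·s⁻²·A⁻².
  So H⁻² = kg⁻²·m⁻⁴·s⁴·A⁴.
  lx = lm/m² (illuminance = luminous flux per area),
      = m⁻²·cd.
  kat = mol/s = s⁻¹·mol (catalytic activity).
  Combining: H⁻²·lx·kat = (kg⁻²·m⁻⁴·s⁴·A⁴) · (m⁻²·cd) · (s⁻¹·mol) = kg⁻²·m⁻⁶·s³·A⁴·mol·cd.
Right side:
  V = kg·m²·s⁻³·A⁻¹.
  kat = s⁻¹·mol.
  W = kg·m²·s⁻³.
  So W⁻¹ = kg⁻¹·m⁻²·s³.
  lx = m⁻²·cd.
  H = kg·m²·s⁻²·A⁻².
  So H⁻² = kg⁻²·m⁻⁴·s⁴·A⁴.
  Combining: V·A·kat·W⁻¹·lx·H⁻² = (kg·m²·s⁻³·A⁻¹) · A · (s⁻¹·mol) · (kg⁻¹·m⁻²·s³) · (m⁻²·cd) · (kg⁻²·m⁻⁴·s⁴·A⁴) = kg⁻²·m⁻⁶·s³·A⁴·mol·cd.
Both reduce to kg⁻²·m⁻⁶·s³·A⁴·mol·cd.

Yes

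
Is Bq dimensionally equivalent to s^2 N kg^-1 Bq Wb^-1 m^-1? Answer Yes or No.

Left side:
  Bq = s⁻¹.
Right side:
  N = kg·m/s² = kg·m·s⁻² (force = mass × acceleration).
  Bq = 1/s = s⁻¹ (activity is decays per second).
  Wb = V·s (flux: a volt is a weber per second),
      = kg·m²·s⁻²·A⁻¹.
  So Wb⁻¹ = kg⁻¹·m⁻²·s²·A.
  Combining: s²·N·kg⁻¹·Bq·Wb⁻¹·m⁻¹ = s² · (kg·m·s⁻²) · kg⁻¹ · s⁻¹ · (kg⁻¹·m⁻²·s²·A) · m⁻¹ = kg⁻¹·m⁻²·s·A.
Left is s⁻¹; right is kg⁻¹·m⁻²·s·A — different.

No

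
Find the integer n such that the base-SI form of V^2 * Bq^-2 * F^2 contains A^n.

V = W/A (potential = power per current),
    = kg·m²·s⁻³·A⁻¹.
So V² = kg²·m⁴·s⁻⁶·A⁻².
Bq = 1/s = s⁻¹ (activity is decays per second).
So Bq⁻² = s².
F = C/V (capacitance = charge per voltage),
    = A·s/(kg·m²·s⁻³·A⁻¹) (substituting C and V),
    = kg⁻¹·m⁻²·s⁴·A².
So F² = kg⁻²·m⁻⁴·s⁸·A⁴.
Combining: V²·Bq⁻²·F² = (kg²·m⁴·s⁻⁶·A⁻²) · s² · (kg⁻²·m⁻⁴·s⁸·A⁴) = s⁴·A².
The exponent of A is 2.

2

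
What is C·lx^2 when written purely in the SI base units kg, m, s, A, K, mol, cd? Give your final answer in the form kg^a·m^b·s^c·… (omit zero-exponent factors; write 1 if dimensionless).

m⁻⁴·s·A·cd²

C = s·A.
lx = m⁻²·cd.
So lx² = m⁻⁴·cd².
Combining: C·lx² = (s·A) · (m⁻⁴·cd²) = m⁻⁴·s·A·cd².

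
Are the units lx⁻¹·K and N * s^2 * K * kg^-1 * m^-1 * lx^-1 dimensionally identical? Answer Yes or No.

Yes

Left side:
  lx = m⁻²·cd.
  So lx⁻¹ = m²·cd⁻¹.
  Combining: lx⁻¹·K = (m²·cd⁻¹) · K = m²·K·cd⁻¹.
Right side:
  N = kg·m/s² = kg·m·s⁻² (force = mass × acceleration).
  lx = lm/m² (illuminance = luminous flux per area),
      = m⁻²·cd.
  So lx⁻¹ = m²·cd⁻¹.
  Combining: N·s²·K·kg⁻¹·m⁻¹·lx⁻¹ = (kg·m·s⁻²) · s² · K · kg⁻¹ · m⁻¹ · (m²·cd⁻¹) = m²·K·cd⁻¹.
Both reduce to m²·K·cd⁻¹.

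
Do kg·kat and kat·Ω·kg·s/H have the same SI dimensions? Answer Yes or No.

Left side:
  kat = mol/s = s⁻¹·mol (catalytic activity).
  Combining: kg·kat = kg · (s⁻¹·mol) = kg·s⁻¹·mol.
Right side:
  kat = mol/s = s⁻¹·mol (catalytic activity).
  H = Wb/A (inductance = flux per current),
      = kg·m²·s⁻²·A⁻².
  So H⁻¹ = kg⁻¹·m⁻²·s²·A².
  Ω = V/A (resistance = voltage per current),
      = kg·m²·s⁻³·A⁻².
  Combining: kat·H⁻¹·Ω·kg·s = (s⁻¹·mol) · (kg⁻¹·m⁻²·s²·A²) · (kg·m²·s⁻³·A⁻²) · kg · s = kg·s⁻¹·mol.
Both reduce to kg·s⁻¹·mol.

Yes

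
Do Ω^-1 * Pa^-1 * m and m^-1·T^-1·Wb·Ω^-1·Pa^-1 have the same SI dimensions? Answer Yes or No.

Left side:
  Ω = kg·m²·s⁻³·A⁻².
  So Ω⁻¹ = kg⁻¹·m⁻²·s³·A².
  Pa = kg·m⁻¹·s⁻².
  So Pa⁻¹ = kg⁻¹·m·s².
  Combining: Ω⁻¹·Pa⁻¹·m = (kg⁻¹·m⁻²·s³·A²) · (kg⁻¹·m·s²) · m = kg⁻²·s⁵·A².
Right side:
  T = Wb/m² (flux density = flux per area),
      = kg·s⁻²·A⁻¹.
  So T⁻¹ = kg⁻¹·s²·A.
  Wb = V·s (flux: a volt is a weber per second),
      = kg·m²·s⁻²·A⁻¹.
  Ω = V/A (resistance = voltage per current),
      = kg·m²·s⁻³·A⁻².
  So Ω⁻¹ = kg⁻¹·m⁻²·s³·A².
  Pa = N/m² (pressure = force per area),
      = kg·m⁻¹·s⁻².
  So Pa⁻¹ = kg⁻¹·m·s².
  Combining: m⁻¹·T⁻¹·Wb·Ω⁻¹·Pa⁻¹ = m⁻¹ · (kg⁻¹·s²·A) · (kg·m²·s⁻²·A⁻¹) · (kg⁻¹·m⁻²·s³·A²) · (kg⁻¹·m·s²) = kg⁻²·s⁵·A².
Both reduce to kg⁻²·s⁵·A².

Yes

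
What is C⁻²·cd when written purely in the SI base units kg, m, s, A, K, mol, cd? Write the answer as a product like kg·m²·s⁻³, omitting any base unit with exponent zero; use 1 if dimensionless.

s⁻²·A⁻²·cd

C = A·s = s·A (charge = current × time).
So C⁻² = s⁻²·A⁻².
Combining: C⁻²·cd = (s⁻²·A⁻²) · cd = s⁻²·A⁻²·cd.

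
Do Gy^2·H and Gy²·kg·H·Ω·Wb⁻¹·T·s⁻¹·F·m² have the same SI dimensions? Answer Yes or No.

No

Left side:
  Gy = J/kg (absorbed dose = energy per mass),
      = m²·s⁻².
  So Gy² = m⁴·s⁻⁴.
  H = Wb/A (inductance = flux per current),
      = kg·m²·s⁻²·A⁻².
  Combining: Gy²·H = (m⁴·s⁻⁴) · (kg·m²·s⁻²·A⁻²) = kg·m⁶·s⁻⁶·A⁻².
Right side:
  Gy = J/kg (absorbed dose = energy per mass),
      = m²·s⁻².
  So Gy² = m⁴·s⁻⁴.
  H = Wb/A (inductance = flux per current),
      = kg·m²·s⁻²·A⁻².
  Ω = V/A (resistance = voltage per current),
      = kg·m²·s⁻³·A⁻².
  Wb = V·s (flux: a volt is a weber per second),
      = kg·m²·s⁻²·A⁻¹.
  So Wb⁻¹ = kg⁻¹·m⁻²·s²·A.
  T = Wb/m² (flux density = flux per area),
      = kg·s⁻²·A⁻¹.
  F = C/V (capacitance = charge per voltage),
      = A·s/(kg·m²·s⁻³·A⁻¹) (substituting C and V),
      = kg⁻¹·m⁻²·s⁴·A².
  Combining: Gy²·kg·H·Ω·Wb⁻¹·T·s⁻¹·F·m² = (m⁴·s⁻⁴) · kg · (kg·m²·s⁻²·A⁻²) · (kg·m²·s⁻³·A⁻²) · (kg⁻¹·m⁻²·s²·A) · (kg·s⁻²·A⁻¹) · s⁻¹ · (kg⁻¹·m⁻²·s⁴·A²) · m² = kg²·m⁶·s⁻⁶·A⁻².
Left is kg·m⁶·s⁻⁶·A⁻²; right is kg²·m⁶·s⁻⁶·A⁻² — different.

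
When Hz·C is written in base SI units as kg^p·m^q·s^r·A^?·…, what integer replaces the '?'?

Hz = 1/s = s⁻¹ (frequency is cycles per second).
C = A·s = s·A (charge = current × time).
Combining: Hz·C = s⁻¹ · (s·A) = A.
The exponent of A is 1.

1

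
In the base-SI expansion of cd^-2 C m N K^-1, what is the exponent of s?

-1

C = A·s = s·A (charge = current × time).
N = kg·m/s² = kg·m·s⁻² (force = mass × acceleration).
Combining: cd⁻²·C·m·N·K⁻¹ = cd⁻² · (s·A) · m · (kg·m·s⁻²) · K⁻¹ = kg·m²·s⁻¹·A·K⁻¹·cd⁻².
The exponent of s is -1.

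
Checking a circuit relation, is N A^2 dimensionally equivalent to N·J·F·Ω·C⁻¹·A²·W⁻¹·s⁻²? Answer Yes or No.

Left side:
  N = kg·m/s² = kg·m·s⁻² (force = mass × acceleration).
  Combining: N·A² = (kg·m·s⁻²) · A² = kg·m·s⁻²·A².
Right side:
  N = kg·m/s² = kg·m·s⁻² (force = mass × acceleration).
  J = N·m (work = force × distance),
      = kg·m²·s⁻².
  F = C/V (capacitance = charge per voltage),
      = A·s/(kg·m²·s⁻³·A⁻¹) (substituting C and V),
      = kg⁻¹·m⁻²·s⁴·A².
  Ω = V/A (resistance = voltage per current),
      = kg·m²·s⁻³·A⁻².
  C = A·s = s·A (charge = current × time).
  So C⁻¹ = s⁻¹·A⁻¹.
  W = J/s (power = energy per time),
      = kg·m²·s⁻³.
  So W⁻¹ = kg⁻¹·m⁻²·s³.
  Combining: N·J·F·Ω·C⁻¹·A²·W⁻¹·s⁻² = (kg·m·s⁻²) · (kg·m²·s⁻²) · (kg⁻¹·m⁻²·s⁴·A²) · (kg·m²·s⁻³·A⁻²) · (s⁻¹·A⁻¹) · A² · (kg⁻¹·m⁻²·s³) · s⁻² = kg·m·s⁻³·A.
Left is kg·m·s⁻²·A²; right is kg·m·s⁻³·A — different.

No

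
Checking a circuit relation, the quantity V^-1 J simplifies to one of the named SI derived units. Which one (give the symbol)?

V = kg·m²·s⁻³·A⁻¹.
So V⁻¹ = kg⁻¹·m⁻²·s³·A.
J = kg·m²·s⁻².
Combining: V⁻¹·J = (kg⁻¹·m⁻²·s³·A) · (kg·m²·s⁻²) = s·A.
s·A is the base-SI form of the coulomb.

C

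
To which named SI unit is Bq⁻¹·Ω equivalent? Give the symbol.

H

Bq = s⁻¹.
So Bq⁻¹ = s.
Ω = kg·m²·s⁻³·A⁻².
Combining: Bq⁻¹·Ω = s · (kg·m²·s⁻³·A⁻²) = kg·m²·s⁻²·A⁻².
kg·m²·s⁻²·A⁻² is the base-SI form of the henry.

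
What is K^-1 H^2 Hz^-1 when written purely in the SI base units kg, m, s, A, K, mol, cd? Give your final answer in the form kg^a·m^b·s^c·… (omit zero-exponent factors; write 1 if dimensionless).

H = Wb/A (inductance = flux per current),
    = kg·m²·s⁻²·A⁻².
So H² = kg²·m⁴·s⁻⁴·A⁻⁴.
Hz = 1/s = s⁻¹ (frequency is cycles per second).
So Hz⁻¹ = s.
Combining: K⁻¹·H²·Hz⁻¹ = K⁻¹ · (kg²·m⁴·s⁻⁴·A⁻⁴) · s = kg²·m⁴·s⁻³·A⁻⁴·K⁻¹.

kg²·m⁴·s⁻³·A⁻⁴·K⁻¹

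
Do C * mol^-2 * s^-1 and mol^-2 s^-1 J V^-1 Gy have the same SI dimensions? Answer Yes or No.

Left side:
  C = s·A.
  Combining: C·mol⁻²·s⁻¹ = (s·A) · mol⁻² · s⁻¹ = A·mol⁻².
Right side:
  J = kg·m²·s⁻².
  V = kg·m²·s⁻³·A⁻¹.
  So V⁻¹ = kg⁻¹·m⁻²·s³·A.
  Gy = m²·s⁻².
  Combining: mol⁻²·s⁻¹·J·V⁻¹·Gy = mol⁻² · s⁻¹ · (kg·m²·s⁻²) · (kg⁻¹·m⁻²·s³·A) · (m²·s⁻²) = m²·s⁻²·A·mol⁻².
Left is A·mol⁻²; right is m²·s⁻²·A·mol⁻² — different.

No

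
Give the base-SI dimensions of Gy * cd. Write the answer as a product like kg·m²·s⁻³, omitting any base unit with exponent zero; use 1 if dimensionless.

m²·s⁻²·cd

Gy = J/kg (absorbed dose = energy per mass),
    = m²·s⁻².
Combining: Gy·cd = (m²·s⁻²) · cd = m²·s⁻²·cd.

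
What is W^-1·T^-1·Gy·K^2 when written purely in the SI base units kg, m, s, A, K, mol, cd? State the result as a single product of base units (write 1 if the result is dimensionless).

W = kg·m²·s⁻³.
So W⁻¹ = kg⁻¹·m⁻²·s³.
T = kg·s⁻²·A⁻¹.
So T⁻¹ = kg⁻¹·s²·A.
Gy = m²·s⁻².
Combining: W⁻¹·T⁻¹·Gy·K² = (kg⁻¹·m⁻²·s³) · (kg⁻¹·s²·A) · (m²·s⁻²) · K² = kg⁻²·s³·A·K².

kg⁻²·s³·A·K²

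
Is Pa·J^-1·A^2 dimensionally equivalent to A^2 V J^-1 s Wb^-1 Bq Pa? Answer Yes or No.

No

Left side:
  Pa = N/m² (pressure = force per area),
      = kg·m⁻¹·s⁻².
  J = N·m (work = force × distance),
      = kg·m²·s⁻².
  So J⁻¹ = kg⁻¹·m⁻²·s².
  Combining: Pa·J⁻¹·A² = (kg·m⁻¹·s⁻²) · (kg⁻¹·m⁻²·s²) · A² = m⁻³·A².
Right side:
  V = kg·m²·s⁻³·A⁻¹.
  J = kg·m²·s⁻².
  So J⁻¹ = kg⁻¹·m⁻²·s².
  Wb = kg·m²·s⁻²·A⁻¹.
  So Wb⁻¹ = kg⁻¹·m⁻²·s²·A.
  Bq = s⁻¹.
  Pa = kg·m⁻¹·s⁻².
  Combining: A²·V·J⁻¹·s·Wb⁻¹·Bq·Pa = A² · (kg·m²·s⁻³·A⁻¹) · (kg⁻¹·m⁻²·s²) · s · (kg⁻¹·m⁻²·s²·A) · s⁻¹ · (kg·m⁻¹·s⁻²) = m⁻³·s⁻¹·A².
Left is m⁻³·A²; right is m⁻³·s⁻¹·A² — different.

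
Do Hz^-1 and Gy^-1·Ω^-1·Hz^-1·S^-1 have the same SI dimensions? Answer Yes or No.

Left side:
  Hz = s⁻¹.
  So Hz⁻¹ = s.
Right side:
  Gy = m²·s⁻².
  So Gy⁻¹ = m⁻²·s².
  Ω = kg·m²·s⁻³·A⁻².
  So Ω⁻¹ = kg⁻¹·m⁻²·s³·A².
  Hz = s⁻¹.
  So Hz⁻¹ = s.
  S = kg⁻¹·m⁻²·s³·A².
  So S⁻¹ = kg·m²·s⁻³·A⁻².
  Combining: Gy⁻¹·Ω⁻¹·Hz⁻¹·S⁻¹ = (m⁻²·s²) · (kg⁻¹·m⁻²·s³·A²) · s · (kg·m²·s⁻³·A⁻²) = m⁻²·s³.
Left is s; right is m⁻²·s³ — different.

No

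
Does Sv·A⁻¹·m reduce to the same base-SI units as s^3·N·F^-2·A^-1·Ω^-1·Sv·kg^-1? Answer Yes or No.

No

Left side:
  Sv = J/kg (equivalent dose = energy per mass),
      = m²·s⁻².
  Combining: Sv·A⁻¹·m = (m²·s⁻²) · A⁻¹ · m = m³·s⁻²·A⁻¹.
Right side:
  N = kg·m/s² = kg·m·s⁻² (force = mass × acceleration).
  F = C/V (capacitance = charge per voltage),
      = A·s/(kg·m²·s⁻³·A⁻¹) (substituting C and V),
      = kg⁻¹·m⁻²·s⁴·A².
  So F⁻² = kg²·m⁴·s⁻⁸·A⁻⁴.
  Ω = V/A (resistance = voltage per current),
      = kg·m²·s⁻³·A⁻².
  So Ω⁻¹ = kg⁻¹·m⁻²·s³·A².
  Sv = J/kg (equivalent dose = energy per mass),
      = m²·s⁻².
  Combining: s³·N·F⁻²·A⁻¹·Ω⁻¹·Sv·kg⁻¹ = s³ · (kg·m·s⁻²) · (kg²·m⁴·s⁻⁸·A⁻⁴) · A⁻¹ · (kg⁻¹·m⁻²·s³·A²) · (m²·s⁻²) · kg⁻¹ = kg·m⁵·s⁻⁶·A⁻³.
Left is m³·s⁻²·A⁻¹; right is kg·m⁵·s⁻⁶·A⁻³ — different.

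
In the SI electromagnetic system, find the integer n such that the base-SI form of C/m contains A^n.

1

C = s·A.
Combining: C·m⁻¹ = (s·A) · m⁻¹ = m⁻¹·s·A.
The exponent of A is 1.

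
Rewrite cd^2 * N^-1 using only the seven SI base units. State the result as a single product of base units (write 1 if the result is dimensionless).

kg⁻¹·m⁻¹·s²·cd²

N = kg·m/s² = kg·m·s⁻² (force = mass × acceleration).
So N⁻¹ = kg⁻¹·m⁻¹·s².
Combining: cd²·N⁻¹ = cd² · (kg⁻¹·m⁻¹·s²) = kg⁻¹·m⁻¹·s²·cd².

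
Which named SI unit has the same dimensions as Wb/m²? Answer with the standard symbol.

Wb = V·s (flux: a volt is a weber per second),
    = kg·m²·s⁻²·A⁻¹.
Combining: Wb·m⁻² = (kg·m²·s⁻²·A⁻¹) · m⁻² = kg·s⁻²·A⁻¹.
kg·s⁻²·A⁻¹ is the base-SI form of the tesla.

T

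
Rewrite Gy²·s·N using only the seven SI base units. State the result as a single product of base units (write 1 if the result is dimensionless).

Gy = J/kg (absorbed dose = energy per mass),
    = m²·s⁻².
So Gy² = m⁴·s⁻⁴.
N = kg·m/s² = kg·m·s⁻² (force = mass × acceleration).
Combining: Gy²·s·N = (m⁴·s⁻⁴) · s · (kg·m·s⁻²) = kg·m⁵·s⁻⁵.

kg·m⁵·s⁻⁵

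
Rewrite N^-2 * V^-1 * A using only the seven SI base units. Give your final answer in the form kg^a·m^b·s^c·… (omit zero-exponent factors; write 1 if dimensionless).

N = kg·m·s⁻².
So N⁻² = kg⁻²·m⁻²·s⁴.
V = kg·m²·s⁻³·A⁻¹.
So V⁻¹ = kg⁻¹·m⁻²·s³·A.
Combining: N⁻²·V⁻¹·A = (kg⁻²·m⁻²·s⁴) · (kg⁻¹·m⁻²·s³·A) · A = kg⁻³·m⁻⁴·s⁷·A².

kg⁻³·m⁻⁴·s⁷·A²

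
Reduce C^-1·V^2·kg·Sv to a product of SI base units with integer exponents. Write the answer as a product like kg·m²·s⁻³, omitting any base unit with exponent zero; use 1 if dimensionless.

C = s·A.
So C⁻¹ = s⁻¹·A⁻¹.
V = kg·m²·s⁻³·A⁻¹.
So V² = kg²·m⁴·s⁻⁶·A⁻².
Sv = m²·s⁻².
Combining: C⁻¹·V²·kg·Sv = (s⁻¹·A⁻¹) · (kg²·m⁴·s⁻⁶·A⁻²) · kg · (m²·s⁻²) = kg³·m⁶·s⁻⁹·A⁻³.

kg³·m⁶·s⁻⁹·A⁻³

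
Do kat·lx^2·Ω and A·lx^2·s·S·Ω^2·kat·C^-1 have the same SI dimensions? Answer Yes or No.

Yes

Left side:
  kat = mol/s = s⁻¹·mol (catalytic activity).
  lx = lm/m² (illuminance = luminous flux per area),
      = m⁻²·cd.
  So lx² = m⁻⁴·cd².
  Ω = V/A (resistance = voltage per current),
      = kg·m²·s⁻³·A⁻².
  Combining: kat·lx²·Ω = (s⁻¹·mol) · (m⁻⁴·cd²) · (kg·m²·s⁻³·A⁻²) = kg·m⁻²·s⁻⁴·A⁻²·mol·cd².
Right side:
  lx = lm/m² (illuminance = luminous flux per area),
      = m⁻²·cd.
  So lx² = m⁻⁴·cd².
  S = 1/Ω (conductance is reciprocal resistance),
      = kg⁻¹·m⁻²·s³·A².
  Ω = V/A (resistance = voltage per current),
      = kg·m²·s⁻³·A⁻².
  So Ω² = kg²·m⁴·s⁻⁶·A⁻⁴.
  kat = mol/s = s⁻¹·mol (catalytic activity).
  C = A·s = s·A (charge = current × time).
  So C⁻¹ = s⁻¹·A⁻¹.
  Combining: A·lx²·s·S·Ω²·kat·C⁻¹ = A · (m⁻⁴·cd²) · s · (kg⁻¹·m⁻²·s³·A²) · (kg²·m⁴·s⁻⁶·A⁻⁴) · (s⁻¹·mol) · (s⁻¹·A⁻¹) = kg·m⁻²·s⁻⁴·A⁻²·mol·cd².
Both reduce to kg·m⁻²·s⁻⁴·A⁻²·mol·cd².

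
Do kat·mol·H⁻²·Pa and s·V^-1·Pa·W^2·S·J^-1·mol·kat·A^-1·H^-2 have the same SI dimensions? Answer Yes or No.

Left side:
  kat = mol/s = s⁻¹·mol (catalytic activity).
  H = Wb/A (inductance = flux per current),
      = kg·m²·s⁻²·A⁻².
  So H⁻² = kg⁻²·m⁻⁴·s⁴·A⁴.
  Pa = N/m² (pressure = force per area),
      = kg·m⁻¹·s⁻².
  Combining: kat·mol·H⁻²·Pa = (s⁻¹·mol) · mol · (kg⁻²·m⁻⁴·s⁴·A⁴) · (kg·m⁻¹·s⁻²) = kg⁻¹·m⁻⁵·s·A⁴·mol².
Right side:
  V = kg·m²·s⁻³·A⁻¹.
  So V⁻¹ = kg⁻¹·m⁻²·s³·A.
  Pa = kg·m⁻¹·s⁻².
  W = kg·m²·s⁻³.
  So W² = kg²·m⁴·s⁻⁶.
  S = kg⁻¹·m⁻²·s³·A².
  J = kg·m²·s⁻².
  So J⁻¹ = kg⁻¹·m⁻²·s².
  kat = s⁻¹·mol.
  H = kg·m²·s⁻²·A⁻².
  So H⁻² = kg⁻²·m⁻⁴·s⁴·A⁴.
  Combining: s·V⁻¹·Pa·W²·S·J⁻¹·mol·kat·A⁻¹·H⁻² = s · (kg⁻¹·m⁻²·s³·A) · (kg·m⁻¹·s⁻²) · (kg²·m⁴·s⁻⁶) · (kg⁻¹·m⁻²·s³·A²) · (kg⁻¹·m⁻²·s²) · mol · (s⁻¹·mol) · A⁻¹ · (kg⁻²·m⁻⁴·s⁴·A⁴) = kg⁻²·m⁻⁷·s⁴·A⁶·mol².
Left is kg⁻¹·m⁻⁵·s·A⁴·mol²; right is kg⁻²·m⁻⁷·s⁴·A⁶·mol² — different.

No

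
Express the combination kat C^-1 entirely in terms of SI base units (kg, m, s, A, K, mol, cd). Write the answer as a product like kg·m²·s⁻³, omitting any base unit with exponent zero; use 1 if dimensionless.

s⁻²·A⁻¹·mol

kat = mol/s = s⁻¹·mol (catalytic activity).
C = A·s = s·A (charge = current × time).
So C⁻¹ = s⁻¹·A⁻¹.
Combining: kat·C⁻¹ = (s⁻¹·mol) · (s⁻¹·A⁻¹) = s⁻²·A⁻¹·mol.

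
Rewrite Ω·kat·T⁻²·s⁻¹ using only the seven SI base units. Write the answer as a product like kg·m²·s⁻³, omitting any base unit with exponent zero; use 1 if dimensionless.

Ω = V/A (resistance = voltage per current),
    = kg·m²·s⁻³·A⁻².
kat = mol/s = s⁻¹·mol (catalytic activity).
T = Wb/m² (flux density = flux per area),
    = kg·s⁻²·A⁻¹.
So T⁻² = kg⁻²·s⁴·A².
Combining: Ω·kat·T⁻²·s⁻¹ = (kg·m²·s⁻³·A⁻²) · (s⁻¹·mol) · (kg⁻²·s⁴·A²) · s⁻¹ = kg⁻¹·m²·s⁻¹·mol.

kg⁻¹·m²·s⁻¹·mol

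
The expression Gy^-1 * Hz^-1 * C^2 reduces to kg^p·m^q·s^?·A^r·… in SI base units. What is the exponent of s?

Gy = m²·s⁻².
So Gy⁻¹ = m⁻²·s².
Hz = s⁻¹.
So Hz⁻¹ = s.
C = s·A.
So C² = s²·A².
Combining: Gy⁻¹·Hz⁻¹·C² = (m⁻²·s²) · s · (s²·A²) = m⁻²·s⁵·A².
The exponent of s is 5.

5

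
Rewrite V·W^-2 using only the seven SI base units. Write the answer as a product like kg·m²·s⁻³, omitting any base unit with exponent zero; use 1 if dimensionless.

V = kg·m²·s⁻³·A⁻¹.
W = kg·m²·s⁻³.
So W⁻² = kg⁻²·m⁻⁴·s⁶.
Combining: V·W⁻² = (kg·m²·s⁻³·A⁻¹) · (kg⁻²·m⁻⁴·s⁶) = kg⁻¹·m⁻²·s³·A⁻¹.

kg⁻¹·m⁻²·s³·A⁻¹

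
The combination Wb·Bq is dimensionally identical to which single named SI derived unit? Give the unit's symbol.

Wb = kg·m²·s⁻²·A⁻¹.
Bq = s⁻¹.
Combining: Wb·Bq = (kg·m²·s⁻²·A⁻¹) · s⁻¹ = kg·m²·s⁻³·A⁻¹.
kg·m²·s⁻³·A⁻¹ is the base-SI form of the volt.

V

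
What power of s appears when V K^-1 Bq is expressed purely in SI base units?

-4

V = W/A (potential = power per current),
    = kg·m²·s⁻³·A⁻¹.
Bq = 1/s = s⁻¹ (activity is decays per second).
Combining: V·K⁻¹·Bq = (kg·m²·s⁻³·A⁻¹) · K⁻¹ · s⁻¹ = kg·m²·s⁻⁴·A⁻¹·K⁻¹.
The exponent of s is -4.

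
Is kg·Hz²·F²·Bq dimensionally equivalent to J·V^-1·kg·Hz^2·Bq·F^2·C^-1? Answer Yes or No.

Yes

Left side:
  Hz = 1/s = s⁻¹ (frequency is cycles per second).
  So Hz² = s⁻².
  F = C/V (capacitance = charge per voltage),
      = A·s/(kg·m²·s⁻³·A⁻¹) (substituting C and V),
      = kg⁻¹·m⁻²·s⁴·A².
  So F² = kg⁻²·m⁻⁴·s⁸·A⁴.
  Bq = 1/s = s⁻¹ (activity is decays per second).
  Combining: kg·Hz²·F²·Bq = kg · s⁻² · (kg⁻²·m⁻⁴·s⁸·A⁴) · s⁻¹ = kg⁻¹·m⁻⁴·s⁵·A⁴.
Right side:
  J = kg·m²·s⁻².
  V = kg·m²·s⁻³·A⁻¹.
  So V⁻¹ = kg⁻¹·m⁻²·s³·A.
  Hz = s⁻¹.
  So Hz² = s⁻².
  Bq = s⁻¹.
  F = kg⁻¹·m⁻²·s⁴·A².
  So F² = kg⁻²·m⁻⁴·s⁸·A⁴.
  C = s·A.
  So C⁻¹ = s⁻¹·A⁻¹.
  Combining: J·V⁻¹·kg·Hz²·Bq·F²·C⁻¹ = (kg·m²·s⁻²) · (kg⁻¹·m⁻²·s³·A) · kg · s⁻² · s⁻¹ · (kg⁻²·m⁻⁴·s⁸·A⁴) · (s⁻¹·A⁻¹) = kg⁻¹·m⁻⁴·s⁵·A⁴.
Both reduce to kg⁻¹·m⁻⁴·s⁵·A⁴.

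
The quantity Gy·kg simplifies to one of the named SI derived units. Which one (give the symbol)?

J

Gy = m²·s⁻².
Combining: Gy·kg = (m²·s⁻²) · kg = kg·m²·s⁻².
kg·m²·s⁻² is the base-SI form of the joule.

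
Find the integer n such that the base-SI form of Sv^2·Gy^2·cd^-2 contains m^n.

8

Sv = J/kg (equivalent dose = energy per mass),
    = m²·s⁻².
So Sv² = m⁴·s⁻⁴.
Gy = J/kg (absorbed dose = energy per mass),
    = m²·s⁻².
So Gy² = m⁴·s⁻⁴.
Combining: Sv²·Gy²·cd⁻² = (m⁴·s⁻⁴) · (m⁴·s⁻⁴) · cd⁻² = m⁸·s⁻⁸·cd⁻².
The exponent of m is 8.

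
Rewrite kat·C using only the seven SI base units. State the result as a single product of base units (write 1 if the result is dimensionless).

A·mol

kat = mol/s = s⁻¹·mol (catalytic activity).
C = A·s = s·A (charge = current × time).
Combining: kat·C = (s⁻¹·mol) · (s·A) = A·mol.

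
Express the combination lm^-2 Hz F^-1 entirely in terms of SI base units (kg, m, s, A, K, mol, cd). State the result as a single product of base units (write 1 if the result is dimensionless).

lm = cd·sr = cd (luminous flux; sr is dimensionless).
So lm⁻² = cd⁻².
Hz = 1/s = s⁻¹ (frequency is cycles per second).
F = C/V (capacitance = charge per voltage),
    = A·s/(kg·m²·s⁻³·A⁻¹) (substituting C and V),
    = kg⁻¹·m⁻²·s⁴·A².
So F⁻¹ = kg·m²·s⁻⁴·A⁻².
Combining: lm⁻²·Hz·F⁻¹ = cd⁻² · s⁻¹ · (kg·m²·s⁻⁴·A⁻²) = kg·m²·s⁻⁵·A⁻²·cd⁻².

kg·m²·s⁻⁵·A⁻²·cd⁻²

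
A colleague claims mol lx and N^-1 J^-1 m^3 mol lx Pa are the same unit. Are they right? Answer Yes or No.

No

Left side:
  lx = m⁻²·cd.
  Combining: mol·lx = mol · (m⁻²·cd) = m⁻²·mol·cd.
Right side:
  N = kg·m·s⁻².
  So N⁻¹ = kg⁻¹·m⁻¹·s².
  J = kg·m²·s⁻².
  So J⁻¹ = kg⁻¹·m⁻²·s².
  lx = m⁻²·cd.
  Pa = kg·m⁻¹·s⁻².
  Combining: N⁻¹·J⁻¹·m³·mol·lx·Pa = (kg⁻¹·m⁻¹·s²) · (kg⁻¹·m⁻²·s²) · m³ · mol · (m⁻²·cd) · (kg·m⁻¹·s⁻²) = kg⁻¹·m⁻³·s²·mol·cd.
Left is m⁻²·mol·cd; right is kg⁻¹·m⁻³·s²·mol·cd — different.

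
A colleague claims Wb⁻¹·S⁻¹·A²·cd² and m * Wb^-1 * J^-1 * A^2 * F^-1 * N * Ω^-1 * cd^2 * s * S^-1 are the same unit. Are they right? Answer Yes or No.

Yes

Left side:
  Wb = V·s (flux: a volt is a weber per second),
      = kg·m²·s⁻²·A⁻¹.
  So Wb⁻¹ = kg⁻¹·m⁻²·s²·A.
  S = 1/Ω (conductance is reciprocal resistance),
      = kg⁻¹·m⁻²·s³·A².
  So S⁻¹ = kg·m²·s⁻³·A⁻².
  Combining: Wb⁻¹·S⁻¹·A²·cd² = (kg⁻¹·m⁻²·s²·A) · (kg·m²·s⁻³·A⁻²) · A² · cd² = s⁻¹·A·cd².
Right side:
  Wb = kg·m²·s⁻²·A⁻¹.
  So Wb⁻¹ = kg⁻¹·m⁻²·s²·A.
  J = kg·m²·s⁻².
  So J⁻¹ = kg⁻¹·m⁻²·s².
  F = kg⁻¹·m⁻²·s⁴·A².
  So F⁻¹ = kg·m²·s⁻⁴·A⁻².
  N = kg·m·s⁻².
  Ω = kg·m²·s⁻³·A⁻².
  So Ω⁻¹ = kg⁻¹·m⁻²·s³·A².
  S = kg⁻¹·m⁻²·s³·A².
  So S⁻¹ = kg·m²·s⁻³·A⁻².
  Combining: m·Wb⁻¹·J⁻¹·A²·F⁻¹·N·Ω⁻¹·cd²·s·S⁻¹ = m · (kg⁻¹·m⁻²·s²·A) · (kg⁻¹·m⁻²·s²) · A² · (kg·m²·s⁻⁴·A⁻²) · (kg·m·s⁻²) · (kg⁻¹·m⁻²·s³·A²) · cd² · s · (kg·m²·s⁻³·A⁻²) = s⁻¹·A·cd².
Both reduce to s⁻¹·A·cd².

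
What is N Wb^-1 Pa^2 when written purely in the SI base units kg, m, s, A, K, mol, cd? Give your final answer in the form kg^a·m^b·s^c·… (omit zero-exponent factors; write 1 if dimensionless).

N = kg·m·s⁻².
Wb = kg·m²·s⁻²·A⁻¹.
So Wb⁻¹ = kg⁻¹·m⁻²·s²·A.
Pa = kg·m⁻¹·s⁻².
So Pa² = kg²·m⁻²·s⁻⁴.
Combining: N·Wb⁻¹·Pa² = (kg·m·s⁻²) · (kg⁻¹·m⁻²·s²·A) · (kg²·m⁻²·s⁻⁴) = kg²·m⁻³·s⁻⁴·A.

kg²·m⁻³·s⁻⁴·A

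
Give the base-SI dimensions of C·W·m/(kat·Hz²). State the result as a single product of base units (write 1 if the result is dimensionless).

kg·m³·s·A·mol⁻¹

C = A·s = s·A (charge = current × time).
W = J/s (power = energy per time),
    = kg·m²·s⁻³.
kat = mol/s = s⁻¹·mol (catalytic activity).
So kat⁻¹ = s·mol⁻¹.
Hz = 1/s = s⁻¹ (frequency is cycles per second).
So Hz⁻² = s².
Combining: C·W·m·kat⁻¹·Hz⁻² = (s·A) · (kg·m²·s⁻³) · m · (s·mol⁻¹) · s² = kg·m³·s·A·mol⁻¹.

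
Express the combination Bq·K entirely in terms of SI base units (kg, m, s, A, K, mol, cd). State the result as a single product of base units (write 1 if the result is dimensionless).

Bq = 1/s = s⁻¹ (activity is decays per second).
Combining: Bq·K = s⁻¹ · K = s⁻¹·K.

s⁻¹·K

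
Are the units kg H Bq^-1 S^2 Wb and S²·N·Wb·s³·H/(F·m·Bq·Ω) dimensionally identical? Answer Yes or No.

Left side:
  H = Wb/A (inductance = flux per current),
      = kg·m²·s⁻²·A⁻².
  Bq = 1/s = s⁻¹ (activity is decays per second).
  So Bq⁻¹ = s.
  S = 1/Ω (conductance is reciprocal resistance),
      = kg⁻¹·m⁻²·s³·A².
  So S² = kg⁻²·m⁻⁴·s⁶·A⁴.
  Wb = V·s (flux: a volt is a weber per second),
      = kg·m²·s⁻²·A⁻¹.
  Combining: kg·H·Bq⁻¹·S²·Wb = kg · (kg·m²·s⁻²·A⁻²) · s · (kg⁻²·m⁻⁴·s⁶·A⁴) · (kg·m²·s⁻²·A⁻¹) = kg·s³·A.
Right side:
  S = kg⁻¹·m⁻²·s³·A².
  So S² = kg⁻²·m⁻⁴·s⁶·A⁴.
  N = kg·m·s⁻².
  Wb = kg·m²·s⁻²·A⁻¹.
  F = kg⁻¹·m⁻²·s⁴·A².
  So F⁻¹ = kg·m²·s⁻⁴·A⁻².
  Bq = s⁻¹.
  So Bq⁻¹ = s.
  Ω = kg·m²·s⁻³·A⁻².
  So Ω⁻¹ = kg⁻¹·m⁻²·s³·A².
  H = kg·m²·s⁻²·A⁻².
  Combining: S²·N·Wb·F⁻¹·m⁻¹·Bq⁻¹·s³·Ω⁻¹·H = (kg⁻²·m⁻⁴·s⁶·A⁴) · (kg·m·s⁻²) · (kg·m²·s⁻²·A⁻¹) · (kg·m²·s⁻⁴·A⁻²) · m⁻¹ · s · s³ · (kg⁻¹·m⁻²·s³·A²) · (kg·m²·s⁻²·A⁻²) = kg·s³·A.
Both reduce to kg·s³·A.

Yes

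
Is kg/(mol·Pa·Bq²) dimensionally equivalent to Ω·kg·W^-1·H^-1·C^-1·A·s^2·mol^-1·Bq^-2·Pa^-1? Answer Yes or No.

Left side:
  Pa = kg·m⁻¹·s⁻².
  So Pa⁻¹ = kg⁻¹·m·s².
  Bq = s⁻¹.
  So Bq⁻² = s².
  Combining: mol⁻¹·Pa⁻¹·kg·Bq⁻² = mol⁻¹ · (kg⁻¹·m·s²) · kg · s² = m·s⁴·mol⁻¹.
Right side:
  Ω = V/A (resistance = voltage per current),
      = kg·m²·s⁻³·A⁻².
  W = J/s (power = energy per time),
      = kg·m²·s⁻³.
  So W⁻¹ = kg⁻¹·m⁻²·s³.
  H = Wb/A (inductance = flux per current),
      = kg·m²·s⁻²·A⁻².
  So H⁻¹ = kg⁻¹·m⁻²·s²·A².
  C = A·s = s·A (charge = current × time).
  So C⁻¹ = s⁻¹·A⁻¹.
  Bq = 1/s = s⁻¹ (activity is decays per second).
  So Bq⁻² = s².
  Pa = N/m² (pressure = force per area),
      = kg·m⁻¹·s⁻².
  So Pa⁻¹ = kg⁻¹·m·s².
  Combining: Ω·kg·W⁻¹·H⁻¹·C⁻¹·A·s²·mol⁻¹·Bq⁻²·Pa⁻¹ = (kg·m²·s⁻³·A⁻²) · kg · (kg⁻¹·m⁻²·s³) · (kg⁻¹·m⁻²·s²·A²) · (s⁻¹·A⁻¹) · A · s² · mol⁻¹ · s² · (kg⁻¹·m·s²) = kg⁻¹·m⁻¹·s⁷·mol⁻¹.
Left is m·s⁴·mol⁻¹; right is kg⁻¹·m⁻¹·s⁷·mol⁻¹ — different.

No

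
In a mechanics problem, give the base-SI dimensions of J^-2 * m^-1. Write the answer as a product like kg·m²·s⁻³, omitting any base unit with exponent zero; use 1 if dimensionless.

J = N·m (work = force × distance),
    = kg·m²·s⁻².
So J⁻² = kg⁻²·m⁻⁴·s⁴.
Combining: J⁻²·m⁻¹ = (kg⁻²·m⁻⁴·s⁴) · m⁻¹ = kg⁻²·m⁻⁵·s⁴.

kg⁻²·m⁻⁵·s⁴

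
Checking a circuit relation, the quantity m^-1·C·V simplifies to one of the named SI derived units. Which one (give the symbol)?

C = s·A.
V = kg·m²·s⁻³·A⁻¹.
Combining: m⁻¹·C·V = m⁻¹ · (s·A) · (kg·m²·s⁻³·A⁻¹) = kg·m·s⁻².
kg·m·s⁻² is the base-SI form of the newton.

N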